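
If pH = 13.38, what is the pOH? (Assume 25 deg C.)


At 25 deg C, pH + pOH = 14.
pOH = 14 - pH = 14 - 13.38
pOH = 0.62:

0.62


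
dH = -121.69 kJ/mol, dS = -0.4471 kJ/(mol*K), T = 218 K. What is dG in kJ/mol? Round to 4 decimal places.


Gibbs: dG = dH - T*dS (consistent units, dS already in kJ/(mol*K)).
T*dS = 218 * -0.4471 = -97.4678
dG = -121.69 - (-97.4678)
dG = -24.2222 kJ/mol, rounded to 4 dp:

-24.2222 kJ/mol


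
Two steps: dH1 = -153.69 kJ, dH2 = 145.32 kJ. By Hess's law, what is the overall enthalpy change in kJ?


Hess's law: enthalpy is a state function, so add the step enthalpies.
dH_total = dH1 + dH2 = -153.69 + (145.32)
dH_total = -8.37 kJ:

-8.37 kJ


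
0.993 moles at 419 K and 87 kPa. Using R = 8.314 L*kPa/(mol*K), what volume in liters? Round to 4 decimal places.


PV = nRT, solve for V = nRT / P.
nRT = 0.993 * 8.314 * 419 = 3459.181
V = 3459.181 / 87
V = 39.76070115 L, rounded to 4 dp:

39.7607 L


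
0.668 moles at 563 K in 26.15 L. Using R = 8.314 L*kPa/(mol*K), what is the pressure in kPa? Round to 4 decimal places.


PV = nRT, solve for P = nRT / V.
nRT = 0.668 * 8.314 * 563 = 3126.7624
P = 3126.7624 / 26.15
P = 119.57026386 kPa, rounded to 4 dp:

119.5703 kPa


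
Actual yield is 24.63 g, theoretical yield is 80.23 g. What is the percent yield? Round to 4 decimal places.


% yield = 100 * actual / theoretical
% yield = 100 * 24.63 / 80.23
% yield = 30.69923969 %, rounded to 4 dp:

30.6992 %


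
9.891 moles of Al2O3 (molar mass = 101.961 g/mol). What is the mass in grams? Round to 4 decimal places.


mass = n * M
mass = 9.891 * 101.961
mass = 1008.496251 g, rounded to 4 dp:

1008.4963 g


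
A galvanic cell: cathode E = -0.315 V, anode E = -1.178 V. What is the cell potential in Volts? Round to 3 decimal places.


Standard cell potential: E_cell = E_cathode - E_anode.
E_cell = -0.315 - (-1.178)
E_cell = 0.863 V, rounded to 3 dp:

0.863 V


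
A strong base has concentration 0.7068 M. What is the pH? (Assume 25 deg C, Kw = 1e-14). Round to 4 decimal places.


A strong base dissociates completely, so [OH-] equals the given concentration.
pOH = -log10([OH-]) = -log10(0.7068) = 0.150703
pH = 14 - pOH = 14 - 0.150703
pH = 13.849297, rounded to 4 dp:

13.8493


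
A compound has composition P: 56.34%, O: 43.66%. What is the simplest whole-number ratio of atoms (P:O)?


Assume 100 g of compound, divide each mass% by atomic mass to get moles, then normalize by the smallest to get a raw atom ratio.
Moles per 100 g: P: 56.34/30.974 = 1.8189, O: 43.66/15.999 = 2.7289
Raw ratio (divide by min = 1.8189): P: 1.0, O: 1.5
Multiply by 2 to clear fractions: P: 2.0 ~= 2, O: 3.001 ~= 3
Reduce by GCD to get the simplest whole-number ratio:

2:3


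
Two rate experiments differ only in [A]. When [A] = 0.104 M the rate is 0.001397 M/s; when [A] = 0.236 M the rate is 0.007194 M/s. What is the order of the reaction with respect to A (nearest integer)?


Rate is proportional to [A]^n, so rate2/rate1 = ([A]2/[A]1)^n. Take logs to solve for n.
rate2/rate1 = 0.007194 / 0.001397 = 5.1496
[A]2/[A]1 = 0.236 / 0.104 = 2.2692
n = ln(5.1496) / ln(2.2692) = 2.0
Nearest integer order:

2


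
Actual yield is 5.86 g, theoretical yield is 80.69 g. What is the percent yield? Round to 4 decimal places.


% yield = 100 * actual / theoretical
% yield = 100 * 5.86 / 80.69
% yield = 7.26236213 %, rounded to 4 dp:

7.2624 %


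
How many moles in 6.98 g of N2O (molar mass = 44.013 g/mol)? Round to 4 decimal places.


n = mass / M
n = 6.98 / 44.013
n = 0.15858951 mol, rounded to 4 dp:

0.1586 mol


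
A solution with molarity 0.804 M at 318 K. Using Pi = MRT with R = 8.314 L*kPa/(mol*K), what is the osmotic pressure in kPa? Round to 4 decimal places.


Osmotic pressure (van't Hoff): Pi = M*R*T.
RT = 8.314 * 318 = 2643.852
Pi = 0.804 * 2643.852
Pi = 2125.657008 kPa, rounded to 4 dp:

2125.6570 kPa


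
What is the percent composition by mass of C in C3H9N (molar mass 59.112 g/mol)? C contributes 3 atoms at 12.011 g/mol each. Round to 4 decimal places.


pct = 100 * (n_elem * M_elem) / M_total
mass_contribution = 3 * 12.011 = 36.033 g/mol
pct = 100 * 36.033 / 59.112
pct = 60.95716606 %, rounded to 4 dp:

60.9572 %


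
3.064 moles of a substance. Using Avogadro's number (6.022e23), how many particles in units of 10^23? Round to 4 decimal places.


N = n * NA, then divide by 1e23 for the requested units.
N / 1e23 = n * 6.022
N / 1e23 = 3.064 * 6.022
N / 1e23 = 18.451408, rounded to 4 dp:

18.4514


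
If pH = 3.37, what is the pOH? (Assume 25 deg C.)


At 25 deg C, pH + pOH = 14.
pOH = 14 - pH = 14 - 3.37
pOH = 10.63:

10.63


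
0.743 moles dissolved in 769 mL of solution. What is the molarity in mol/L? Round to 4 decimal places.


Convert volume to liters: V_L = V_mL / 1000.
V_L = 769 / 1000 = 0.769 L
M = n / V_L = 0.743 / 0.769
M = 0.96618986 mol/L, rounded to 4 dp:

0.9662 mol/L


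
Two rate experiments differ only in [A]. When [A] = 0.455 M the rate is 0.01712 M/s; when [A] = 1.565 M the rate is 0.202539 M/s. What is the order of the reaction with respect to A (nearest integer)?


Rate is proportional to [A]^n, so rate2/rate1 = ([A]2/[A]1)^n. Take logs to solve for n.
rate2/rate1 = 0.202539 / 0.01712 = 11.8305
[A]2/[A]1 = 1.565 / 0.455 = 3.4396
n = ln(11.8305) / ln(3.4396) = 2.0
Nearest integer order:

2


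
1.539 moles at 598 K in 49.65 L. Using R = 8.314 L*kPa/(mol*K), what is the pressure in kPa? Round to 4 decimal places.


PV = nRT, solve for P = nRT / V.
nRT = 1.539 * 8.314 * 598 = 7651.5571
P = 7651.5571 / 49.65
P = 154.10991138 kPa, rounded to 4 dp:

154.1099 kPa


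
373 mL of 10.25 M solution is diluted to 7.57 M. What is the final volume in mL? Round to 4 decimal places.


Dilution: M1*V1 = M2*V2, solve for V2.
V2 = M1*V1 / M2
V2 = 10.25 * 373 / 7.57
V2 = 3823.25 / 7.57
V2 = 505.05284016 mL, rounded to 4 dp:

505.0528 mL


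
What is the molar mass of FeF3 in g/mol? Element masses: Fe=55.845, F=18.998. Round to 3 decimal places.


M = sum(count * atomic_mass) over atoms.
M = 1*55.845 + 3*18.998
M = 55.845 + 56.994
M = 112.839 g/mol, rounded to 3 dp:

112.839 g/mol


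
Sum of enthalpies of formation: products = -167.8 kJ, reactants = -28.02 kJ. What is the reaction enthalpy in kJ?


dH_rxn = sum(dH_f products) - sum(dH_f reactants)
dH_rxn = -167.8 - (-28.02)
dH_rxn = -139.78 kJ:

-139.78 kJ


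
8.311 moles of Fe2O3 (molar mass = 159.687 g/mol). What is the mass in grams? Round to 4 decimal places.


mass = n * M
mass = 8.311 * 159.687
mass = 1327.158657 g, rounded to 4 dp:

1327.1587 g


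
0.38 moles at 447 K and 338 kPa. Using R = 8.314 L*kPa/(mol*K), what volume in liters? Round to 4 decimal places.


PV = nRT, solve for V = nRT / P.
nRT = 0.38 * 8.314 * 447 = 1412.216
V = 1412.216 / 338
V = 4.17815385 L, rounded to 4 dp:

4.1782 L


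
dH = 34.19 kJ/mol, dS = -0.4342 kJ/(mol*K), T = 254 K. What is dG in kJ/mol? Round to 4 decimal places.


Gibbs: dG = dH - T*dS (consistent units, dS already in kJ/(mol*K)).
T*dS = 254 * -0.4342 = -110.2868
dG = 34.19 - (-110.2868)
dG = 144.4768 kJ/mol, rounded to 4 dp:

144.4768 kJ/mol


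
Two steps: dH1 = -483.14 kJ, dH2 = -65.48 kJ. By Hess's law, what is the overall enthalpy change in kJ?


Hess's law: enthalpy is a state function, so add the step enthalpies.
dH_total = dH1 + dH2 = -483.14 + (-65.48)
dH_total = -548.62 kJ:

-548.62 kJ


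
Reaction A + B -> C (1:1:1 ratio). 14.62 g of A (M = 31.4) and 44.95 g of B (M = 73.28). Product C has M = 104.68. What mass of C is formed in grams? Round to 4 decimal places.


Find moles of each reactant; the smaller value is the limiting reagent in a 1:1:1 reaction, so moles_C equals moles of the limiter.
n_A = mass_A / M_A = 14.62 / 31.4 = 0.465605 mol
n_B = mass_B / M_B = 44.95 / 73.28 = 0.613401 mol
Limiting reagent: A (smaller), n_limiting = 0.465605 mol
mass_C = n_limiting * M_C = 0.465605 * 104.68
mass_C = 48.7395314 g, rounded to 4 dp:

48.7395 g


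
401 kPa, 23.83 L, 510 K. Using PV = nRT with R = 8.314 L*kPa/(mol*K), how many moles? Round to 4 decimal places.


PV = nRT, solve for n = PV / (RT).
PV = 401 * 23.83 = 9555.83
RT = 8.314 * 510 = 4240.14
n = 9555.83 / 4240.14
n = 2.25365908 mol, rounded to 4 dp:

2.2537 mol


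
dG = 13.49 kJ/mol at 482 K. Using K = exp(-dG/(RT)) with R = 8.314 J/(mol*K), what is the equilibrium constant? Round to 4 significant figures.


dG is in kJ/mol; multiply by 1000 to match R in J/(mol*K).
RT = 8.314 * 482 = 4007.348 J/mol
exponent = -dG*1000 / (RT) = -(13.49*1000) / 4007.348 = -3.36631608
K = exp(-3.36631608)
K = 0.03451656, rounded to 4 significant figures:

0.03452


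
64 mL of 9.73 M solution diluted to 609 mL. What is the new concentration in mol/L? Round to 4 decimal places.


Dilution: M1*V1 = M2*V2, solve for M2.
M2 = M1*V1 / V2
M2 = 9.73 * 64 / 609
M2 = 622.72 / 609
M2 = 1.02252874 mol/L, rounded to 4 dp:

1.0225 mol/L


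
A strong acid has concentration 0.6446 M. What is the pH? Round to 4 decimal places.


A strong acid dissociates completely, so [H+] equals the given concentration.
pH = -log10([H+]) = -log10(0.6446)
pH = 0.1907097, rounded to 4 dp:

0.1907


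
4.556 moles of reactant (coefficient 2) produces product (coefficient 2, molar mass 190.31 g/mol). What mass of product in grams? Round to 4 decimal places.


Use the coefficient ratio to convert reactant moles to product moles, then multiply by the product's molar mass.
moles_P = moles_R * (coeff_P / coeff_R) = 4.556 * (2/2) = 4.556
mass_P = moles_P * M_P = 4.556 * 190.31
mass_P = 867.05236 g, rounded to 4 dp:

867.0524 g


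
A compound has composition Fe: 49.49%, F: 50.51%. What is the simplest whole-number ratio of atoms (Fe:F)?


Assume 100 g of compound, divide each mass% by atomic mass to get moles, then normalize by the smallest to get a raw atom ratio.
Moles per 100 g: Fe: 49.49/55.845 = 0.8862, F: 50.51/18.998 = 2.6587
Raw ratio (divide by min = 0.8862): Fe: 1.0, F: 3.0
Multiply by 1 to clear fractions: Fe: 1.0 ~= 1, F: 3.0 ~= 3
Reduce by GCD to get the simplest whole-number ratio:

1:3


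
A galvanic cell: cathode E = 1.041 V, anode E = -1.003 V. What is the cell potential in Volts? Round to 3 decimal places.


Standard cell potential: E_cell = E_cathode - E_anode.
E_cell = 1.041 - (-1.003)
E_cell = 2.044 V, rounded to 3 dp:

2.044 V


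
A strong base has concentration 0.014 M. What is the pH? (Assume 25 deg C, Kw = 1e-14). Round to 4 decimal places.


A strong base dissociates completely, so [OH-] equals the given concentration.
pOH = -log10([OH-]) = -log10(0.014) = 1.853872
pH = 14 - pOH = 14 - 1.853872
pH = 12.146128, rounded to 4 dp:

12.1461


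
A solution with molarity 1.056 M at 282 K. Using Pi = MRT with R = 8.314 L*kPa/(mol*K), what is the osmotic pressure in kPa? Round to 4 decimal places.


Osmotic pressure (van't Hoff): Pi = M*R*T.
RT = 8.314 * 282 = 2344.548
Pi = 1.056 * 2344.548
Pi = 2475.842688 kPa, rounded to 4 dp:

2475.8427 kPa


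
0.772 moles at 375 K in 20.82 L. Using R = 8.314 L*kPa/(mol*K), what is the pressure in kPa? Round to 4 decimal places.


PV = nRT, solve for P = nRT / V.
nRT = 0.772 * 8.314 * 375 = 2406.903
P = 2406.903 / 20.82
P = 115.60533141 kPa, rounded to 4 dp:

115.6053 kPa


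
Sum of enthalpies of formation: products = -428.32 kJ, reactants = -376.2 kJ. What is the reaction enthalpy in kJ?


dH_rxn = sum(dH_f products) - sum(dH_f reactants)
dH_rxn = -428.32 - (-376.2)
dH_rxn = -52.12 kJ:

-52.12 kJ


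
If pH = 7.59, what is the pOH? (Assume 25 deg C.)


At 25 deg C, pH + pOH = 14.
pOH = 14 - pH = 14 - 7.59
pOH = 6.41:

6.41


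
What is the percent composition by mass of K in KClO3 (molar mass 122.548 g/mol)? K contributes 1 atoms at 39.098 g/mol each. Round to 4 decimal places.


pct = 100 * (n_elem * M_elem) / M_total
mass_contribution = 1 * 39.098 = 39.098 g/mol
pct = 100 * 39.098 / 122.548
pct = 31.90423344 %, rounded to 4 dp:

31.9042 %


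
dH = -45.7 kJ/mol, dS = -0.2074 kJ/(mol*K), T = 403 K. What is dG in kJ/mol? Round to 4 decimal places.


Gibbs: dG = dH - T*dS (consistent units, dS already in kJ/(mol*K)).
T*dS = 403 * -0.2074 = -83.5822
dG = -45.7 - (-83.5822)
dG = 37.8822 kJ/mol, rounded to 4 dp:

37.8822 kJ/mol


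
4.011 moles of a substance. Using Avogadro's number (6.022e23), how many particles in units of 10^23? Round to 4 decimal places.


N = n * NA, then divide by 1e23 for the requested units.
N / 1e23 = n * 6.022
N / 1e23 = 4.011 * 6.022
N / 1e23 = 24.154242, rounded to 4 dp:

24.1542


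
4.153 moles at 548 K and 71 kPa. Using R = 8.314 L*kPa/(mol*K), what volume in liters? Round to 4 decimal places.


PV = nRT, solve for V = nRT / P.
nRT = 4.153 * 8.314 * 548 = 18921.367
V = 18921.367 / 71
V = 266.49812676 L, rounded to 4 dp:

266.4981 L


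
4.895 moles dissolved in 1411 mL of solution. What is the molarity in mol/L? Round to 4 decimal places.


Convert volume to liters: V_L = V_mL / 1000.
V_L = 1411 / 1000 = 1.411 L
M = n / V_L = 4.895 / 1.411
M = 3.4691708 mol/L, rounded to 4 dp:

3.4692 mol/L


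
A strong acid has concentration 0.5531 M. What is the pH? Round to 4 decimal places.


A strong acid dissociates completely, so [H+] equals the given concentration.
pH = -log10([H+]) = -log10(0.5531)
pH = 0.25719634, rounded to 4 dp:

0.2572


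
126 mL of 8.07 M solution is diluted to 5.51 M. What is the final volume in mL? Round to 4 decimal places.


Dilution: M1*V1 = M2*V2, solve for V2.
V2 = M1*V1 / M2
V2 = 8.07 * 126 / 5.51
V2 = 1016.82 / 5.51
V2 = 184.54083485 mL, rounded to 4 dp:

184.5408 mL


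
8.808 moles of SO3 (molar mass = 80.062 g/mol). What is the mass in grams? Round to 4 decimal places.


mass = n * M
mass = 8.808 * 80.062
mass = 705.186096 g, rounded to 4 dp:

705.1861 g


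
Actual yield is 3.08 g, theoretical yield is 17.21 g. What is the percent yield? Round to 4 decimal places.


% yield = 100 * actual / theoretical
% yield = 100 * 3.08 / 17.21
% yield = 17.89657176 %, rounded to 4 dp:

17.8966 %


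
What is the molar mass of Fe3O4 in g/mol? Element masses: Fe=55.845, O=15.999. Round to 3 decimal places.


M = sum(count * atomic_mass) over atoms.
M = 3*55.845 + 4*15.999
M = 167.535 + 63.996
M = 231.531 g/mol, rounded to 3 dp:

231.531 g/mol


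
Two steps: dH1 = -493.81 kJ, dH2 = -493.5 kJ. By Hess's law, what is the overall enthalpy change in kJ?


Hess's law: enthalpy is a state function, so add the step enthalpies.
dH_total = dH1 + dH2 = -493.81 + (-493.5)
dH_total = -987.31 kJ:

-987.31 kJ


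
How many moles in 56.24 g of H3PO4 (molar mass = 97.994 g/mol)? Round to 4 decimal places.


n = mass / M
n = 56.24 / 97.994
n = 0.57391269 mol, rounded to 4 dp:

0.5739 mol


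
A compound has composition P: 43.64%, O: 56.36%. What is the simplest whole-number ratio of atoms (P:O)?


Assume 100 g of compound, divide each mass% by atomic mass to get moles, then normalize by the smallest to get a raw atom ratio.
Moles per 100 g: P: 43.64/30.974 = 1.4089, O: 56.36/15.999 = 3.5227
Raw ratio (divide by min = 1.4089): P: 1.0, O: 2.5
Multiply by 2 to clear fractions: P: 2.0 ~= 2, O: 5.001 ~= 5
Reduce by GCD to get the simplest whole-number ratio:

2:5


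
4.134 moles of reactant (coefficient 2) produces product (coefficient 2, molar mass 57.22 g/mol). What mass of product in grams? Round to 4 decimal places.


Use the coefficient ratio to convert reactant moles to product moles, then multiply by the product's molar mass.
moles_P = moles_R * (coeff_P / coeff_R) = 4.134 * (2/2) = 4.134
mass_P = moles_P * M_P = 4.134 * 57.22
mass_P = 236.54748 g, rounded to 4 dp:

236.5475 g


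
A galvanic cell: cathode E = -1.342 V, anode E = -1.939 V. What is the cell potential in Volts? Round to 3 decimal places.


Standard cell potential: E_cell = E_cathode - E_anode.
E_cell = -1.342 - (-1.939)
E_cell = 0.597 V, rounded to 3 dp:

0.597 V


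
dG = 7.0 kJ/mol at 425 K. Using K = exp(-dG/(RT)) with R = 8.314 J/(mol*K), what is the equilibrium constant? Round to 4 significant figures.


dG is in kJ/mol; multiply by 1000 to match R in J/(mol*K).
RT = 8.314 * 425 = 3533.45 J/mol
exponent = -dG*1000 / (RT) = -(7.0*1000) / 3533.45 = -1.98106666
K = exp(-1.98106666)
K = 0.13792204, rounded to 4 significant figures:

0.1379


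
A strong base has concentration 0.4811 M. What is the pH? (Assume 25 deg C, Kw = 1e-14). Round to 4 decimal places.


A strong base dissociates completely, so [OH-] equals the given concentration.
pOH = -log10([OH-]) = -log10(0.4811) = 0.317765
pH = 14 - pOH = 14 - 0.317765
pH = 13.682235, rounded to 4 dp:

13.6822


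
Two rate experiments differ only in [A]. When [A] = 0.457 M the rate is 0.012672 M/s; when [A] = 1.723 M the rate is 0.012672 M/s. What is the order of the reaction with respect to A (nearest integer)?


Rate is proportional to [A]^n, so rate2/rate1 = ([A]2/[A]1)^n. Take logs to solve for n.
rate2/rate1 = 0.012672 / 0.012672 = 1.0
[A]2/[A]1 = 1.723 / 0.457 = 3.7702
n = ln(1.0) / ln(3.7702) = 0.0
Nearest integer order:

0


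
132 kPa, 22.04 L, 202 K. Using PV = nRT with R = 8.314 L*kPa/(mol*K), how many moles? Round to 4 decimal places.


PV = nRT, solve for n = PV / (RT).
PV = 132 * 22.04 = 2909.28
RT = 8.314 * 202 = 1679.428
n = 2909.28 / 1679.428
n = 1.73230409 mol, rounded to 4 dp:

1.7323 mol


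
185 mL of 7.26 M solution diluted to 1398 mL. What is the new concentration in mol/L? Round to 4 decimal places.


Dilution: M1*V1 = M2*V2, solve for M2.
M2 = M1*V1 / V2
M2 = 7.26 * 185 / 1398
M2 = 1343.1 / 1398
M2 = 0.96072961 mol/L, rounded to 4 dp:

0.9607 mol/L


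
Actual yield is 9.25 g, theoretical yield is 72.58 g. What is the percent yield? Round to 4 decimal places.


% yield = 100 * actual / theoretical
% yield = 100 * 9.25 / 72.58
% yield = 12.74455773 %, rounded to 4 dp:

12.7446 %


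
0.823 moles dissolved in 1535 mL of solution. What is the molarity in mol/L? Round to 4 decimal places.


Convert volume to liters: V_L = V_mL / 1000.
V_L = 1535 / 1000 = 1.535 L
M = n / V_L = 0.823 / 1.535
M = 0.53615635 mol/L, rounded to 4 dp:

0.5362 mol/L


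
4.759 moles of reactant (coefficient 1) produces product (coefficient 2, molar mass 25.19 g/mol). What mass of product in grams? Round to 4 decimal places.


Use the coefficient ratio to convert reactant moles to product moles, then multiply by the product's molar mass.
moles_P = moles_R * (coeff_P / coeff_R) = 4.759 * (2/1) = 9.518
mass_P = moles_P * M_P = 9.518 * 25.19
mass_P = 239.75842 g, rounded to 4 dp:

239.7584 g


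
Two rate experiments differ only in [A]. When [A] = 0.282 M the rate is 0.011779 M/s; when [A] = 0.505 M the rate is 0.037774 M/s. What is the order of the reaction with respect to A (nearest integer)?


Rate is proportional to [A]^n, so rate2/rate1 = ([A]2/[A]1)^n. Take logs to solve for n.
rate2/rate1 = 0.037774 / 0.011779 = 3.2069
[A]2/[A]1 = 0.505 / 0.282 = 1.7908
n = ln(3.2069) / ln(1.7908) = 2.0
Nearest integer order:

2


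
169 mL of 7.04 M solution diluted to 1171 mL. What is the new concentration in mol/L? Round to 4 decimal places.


Dilution: M1*V1 = M2*V2, solve for M2.
M2 = M1*V1 / V2
M2 = 7.04 * 169 / 1171
M2 = 1189.76 / 1171
M2 = 1.0160205 mol/L, rounded to 4 dp:

1.0160 mol/L


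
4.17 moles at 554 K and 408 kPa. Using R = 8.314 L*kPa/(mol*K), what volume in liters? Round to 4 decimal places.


PV = nRT, solve for V = nRT / P.
nRT = 4.17 * 8.314 * 554 = 19206.8365
V = 19206.8365 / 408
V = 47.07557966 L, rounded to 4 dp:

47.0756 L


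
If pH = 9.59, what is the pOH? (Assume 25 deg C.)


At 25 deg C, pH + pOH = 14.
pOH = 14 - pH = 14 - 9.59
pOH = 4.41:

4.41


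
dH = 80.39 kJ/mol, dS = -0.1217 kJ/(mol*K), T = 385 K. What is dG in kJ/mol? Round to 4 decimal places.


Gibbs: dG = dH - T*dS (consistent units, dS already in kJ/(mol*K)).
T*dS = 385 * -0.1217 = -46.8545
dG = 80.39 - (-46.8545)
dG = 127.2445 kJ/mol, rounded to 4 dp:

127.2445 kJ/mol


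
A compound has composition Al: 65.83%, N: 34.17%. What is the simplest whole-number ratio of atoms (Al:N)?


Assume 100 g of compound, divide each mass% by atomic mass to get moles, then normalize by the smallest to get a raw atom ratio.
Moles per 100 g: Al: 65.83/26.982 = 2.4398, N: 34.17/14.007 = 2.4395
Raw ratio (divide by min = 2.4395): Al: 1.0, N: 1.0
Multiply by 1 to clear fractions: Al: 1.0 ~= 1, N: 1.0 ~= 1
Reduce by GCD to get the simplest whole-number ratio:

1:1


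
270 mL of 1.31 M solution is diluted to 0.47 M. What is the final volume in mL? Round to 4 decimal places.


Dilution: M1*V1 = M2*V2, solve for V2.
V2 = M1*V1 / M2
V2 = 1.31 * 270 / 0.47
V2 = 353.7 / 0.47
V2 = 752.55319149 mL, rounded to 4 dp:

752.5532 mL


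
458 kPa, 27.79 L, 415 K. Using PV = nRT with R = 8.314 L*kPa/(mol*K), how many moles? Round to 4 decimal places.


PV = nRT, solve for n = PV / (RT).
PV = 458 * 27.79 = 12727.82
RT = 8.314 * 415 = 3450.31
n = 12727.82 / 3450.31
n = 3.68889172 mol, rounded to 4 dp:

3.6889 mol


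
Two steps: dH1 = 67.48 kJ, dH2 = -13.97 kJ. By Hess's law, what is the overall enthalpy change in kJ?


Hess's law: enthalpy is a state function, so add the step enthalpies.
dH_total = dH1 + dH2 = 67.48 + (-13.97)
dH_total = 53.51 kJ:

53.51 kJ


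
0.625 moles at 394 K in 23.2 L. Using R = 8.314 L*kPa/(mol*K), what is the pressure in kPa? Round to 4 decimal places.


PV = nRT, solve for P = nRT / V.
nRT = 0.625 * 8.314 * 394 = 2047.3225
P = 2047.3225 / 23.2
P = 88.24665948 kPa, rounded to 4 dp:

88.2467 kPa


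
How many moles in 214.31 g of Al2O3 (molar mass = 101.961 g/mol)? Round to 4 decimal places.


n = mass / M
n = 214.31 / 101.961
n = 2.10188209 mol, rounded to 4 dp:

2.1019 mol


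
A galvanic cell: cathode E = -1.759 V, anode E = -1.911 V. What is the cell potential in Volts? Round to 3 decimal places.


Standard cell potential: E_cell = E_cathode - E_anode.
E_cell = -1.759 - (-1.911)
E_cell = 0.152 V, rounded to 3 dp:

0.152 V


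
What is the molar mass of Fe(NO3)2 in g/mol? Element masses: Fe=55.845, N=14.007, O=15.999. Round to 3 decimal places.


M = sum(count * atomic_mass) over atoms.
M = 1*55.845 + 2*14.007 + 6*15.999
M = 55.845 + 28.014 + 95.994
M = 179.853 g/mol, rounded to 3 dp:

179.853 g/mol


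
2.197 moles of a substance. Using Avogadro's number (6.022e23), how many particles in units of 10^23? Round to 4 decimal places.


N = n * NA, then divide by 1e23 for the requested units.
N / 1e23 = n * 6.022
N / 1e23 = 2.197 * 6.022
N / 1e23 = 13.230334, rounded to 4 dp:

13.2303


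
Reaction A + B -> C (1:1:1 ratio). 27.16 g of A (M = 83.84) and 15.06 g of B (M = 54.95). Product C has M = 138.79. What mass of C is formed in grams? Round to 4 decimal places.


Find moles of each reactant; the smaller value is the limiting reagent in a 1:1:1 reaction, so moles_C equals moles of the limiter.
n_A = mass_A / M_A = 27.16 / 83.84 = 0.32395 mol
n_B = mass_B / M_B = 15.06 / 54.95 = 0.274067 mol
Limiting reagent: B (smaller), n_limiting = 0.274067 mol
mass_C = n_limiting * M_C = 0.274067 * 138.79
mass_C = 38.03775893 g, rounded to 4 dp:

38.0378 g


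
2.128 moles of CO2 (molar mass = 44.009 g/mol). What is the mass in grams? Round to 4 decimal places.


mass = n * M
mass = 2.128 * 44.009
mass = 93.651152 g, rounded to 4 dp:

93.6512 g


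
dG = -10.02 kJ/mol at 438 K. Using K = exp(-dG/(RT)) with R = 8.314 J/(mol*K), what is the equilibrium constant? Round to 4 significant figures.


dG is in kJ/mol; multiply by 1000 to match R in J/(mol*K).
RT = 8.314 * 438 = 3641.532 J/mol
exponent = -dG*1000 / (RT) = -(-10.02*1000) / 3641.532 = 2.75158917
K = exp(2.75158917)
K = 15.66751, rounded to 4 significant figures:

15.67


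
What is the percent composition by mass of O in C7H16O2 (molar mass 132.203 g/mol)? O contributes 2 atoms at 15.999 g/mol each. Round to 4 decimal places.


pct = 100 * (n_elem * M_elem) / M_total
mass_contribution = 2 * 15.999 = 31.998 g/mol
pct = 100 * 31.998 / 132.203
pct = 24.20368675 %, rounded to 4 dp:

24.2037 %


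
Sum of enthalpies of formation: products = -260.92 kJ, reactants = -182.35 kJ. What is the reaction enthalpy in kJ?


dH_rxn = sum(dH_f products) - sum(dH_f reactants)
dH_rxn = -260.92 - (-182.35)
dH_rxn = -78.57 kJ:

-78.57 kJ


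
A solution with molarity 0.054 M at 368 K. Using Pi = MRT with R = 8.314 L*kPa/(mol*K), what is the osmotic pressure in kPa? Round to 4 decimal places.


Osmotic pressure (van't Hoff): Pi = M*R*T.
RT = 8.314 * 368 = 3059.552
Pi = 0.054 * 3059.552
Pi = 165.215808 kPa, rounded to 4 dp:

165.2158 kPa


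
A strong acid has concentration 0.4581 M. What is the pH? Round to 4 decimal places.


A strong acid dissociates completely, so [H+] equals the given concentration.
pH = -log10([H+]) = -log10(0.4581)
pH = 0.33903971, rounded to 4 dp:

0.3390


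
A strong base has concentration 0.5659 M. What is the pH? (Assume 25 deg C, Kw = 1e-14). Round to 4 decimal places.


A strong base dissociates completely, so [OH-] equals the given concentration.
pOH = -log10([OH-]) = -log10(0.5659) = 0.24726
pH = 14 - pOH = 14 - 0.24726
pH = 13.75274, rounded to 4 dp:

13.7527


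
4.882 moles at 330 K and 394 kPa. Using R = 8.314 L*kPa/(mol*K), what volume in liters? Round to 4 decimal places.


PV = nRT, solve for V = nRT / P.
nRT = 4.882 * 8.314 * 330 = 13394.3528
V = 13394.3528 / 394
V = 33.99581929 L, rounded to 4 dp:

33.9958 L


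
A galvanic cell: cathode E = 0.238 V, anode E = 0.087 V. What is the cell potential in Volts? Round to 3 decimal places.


Standard cell potential: E_cell = E_cathode - E_anode.
E_cell = 0.238 - (0.087)
E_cell = 0.151 V, rounded to 3 dp:

0.151 V


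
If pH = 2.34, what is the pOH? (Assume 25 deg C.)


At 25 deg C, pH + pOH = 14.
pOH = 14 - pH = 14 - 2.34
pOH = 11.66:

11.66


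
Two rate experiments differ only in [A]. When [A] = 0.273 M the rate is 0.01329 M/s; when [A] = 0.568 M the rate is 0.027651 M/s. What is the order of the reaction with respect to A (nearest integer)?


Rate is proportional to [A]^n, so rate2/rate1 = ([A]2/[A]1)^n. Take logs to solve for n.
rate2/rate1 = 0.027651 / 0.01329 = 2.0806
[A]2/[A]1 = 0.568 / 0.273 = 2.0806
n = ln(2.0806) / ln(2.0806) = 1.0
Nearest integer order:

1


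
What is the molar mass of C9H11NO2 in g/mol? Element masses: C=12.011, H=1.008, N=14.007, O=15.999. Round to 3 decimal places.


M = sum(count * atomic_mass) over atoms.
M = 9*12.011 + 11*1.008 + 1*14.007 + 2*15.999
M = 108.099 + 11.088 + 14.007 + 31.998
M = 165.192 g/mol, rounded to 3 dp:

165.192 g/mol


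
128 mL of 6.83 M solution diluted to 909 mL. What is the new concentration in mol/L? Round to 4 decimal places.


Dilution: M1*V1 = M2*V2, solve for M2.
M2 = M1*V1 / V2
M2 = 6.83 * 128 / 909
M2 = 874.24 / 909
M2 = 0.96176018 mol/L, rounded to 4 dp:

0.9618 mol/L


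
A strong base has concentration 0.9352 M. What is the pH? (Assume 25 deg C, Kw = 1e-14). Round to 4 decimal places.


A strong base dissociates completely, so [OH-] equals the given concentration.
pOH = -log10([OH-]) = -log10(0.9352) = 0.029096
pH = 14 - pOH = 14 - 0.029096
pH = 13.970904, rounded to 4 dp:

13.9709


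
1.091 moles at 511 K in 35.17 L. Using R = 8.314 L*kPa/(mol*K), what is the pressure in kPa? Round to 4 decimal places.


PV = nRT, solve for P = nRT / V.
nRT = 1.091 * 8.314 * 511 = 4635.0633
P = 4635.0633 / 35.17
P = 131.7902559 kPa, rounded to 4 dp:

131.7903 kPa


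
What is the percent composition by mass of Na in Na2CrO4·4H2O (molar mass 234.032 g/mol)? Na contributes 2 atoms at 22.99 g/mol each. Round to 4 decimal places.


pct = 100 * (n_elem * M_elem) / M_total
mass_contribution = 2 * 22.99 = 45.98 g/mol
pct = 100 * 45.98 / 234.032
pct = 19.6468859 %, rounded to 4 dp:

19.6469 %


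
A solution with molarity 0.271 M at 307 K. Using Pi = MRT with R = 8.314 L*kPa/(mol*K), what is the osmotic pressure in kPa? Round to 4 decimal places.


Osmotic pressure (van't Hoff): Pi = M*R*T.
RT = 8.314 * 307 = 2552.398
Pi = 0.271 * 2552.398
Pi = 691.699858 kPa, rounded to 4 dp:

691.6999 kPa


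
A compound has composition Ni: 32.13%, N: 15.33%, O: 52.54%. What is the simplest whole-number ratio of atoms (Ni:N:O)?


Assume 100 g of compound, divide each mass% by atomic mass to get moles, then normalize by the smallest to get a raw atom ratio.
Moles per 100 g: Ni: 32.13/58.693 = 0.5474, N: 15.33/14.007 = 1.0945, O: 52.54/15.999 = 3.284
Raw ratio (divide by min = 0.5474): Ni: 1.0, N: 1.999, O: 5.999
Multiply by 1 to clear fractions: Ni: 1.0 ~= 1, N: 1.999 ~= 2, O: 5.999 ~= 6
Reduce by GCD to get the simplest whole-number ratio:

1:2:6


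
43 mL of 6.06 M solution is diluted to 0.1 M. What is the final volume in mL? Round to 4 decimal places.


Dilution: M1*V1 = M2*V2, solve for V2.
V2 = M1*V1 / M2
V2 = 6.06 * 43 / 0.1
V2 = 260.58 / 0.1
V2 = 2605.8 mL, rounded to 4 dp:

2605.8000 mL


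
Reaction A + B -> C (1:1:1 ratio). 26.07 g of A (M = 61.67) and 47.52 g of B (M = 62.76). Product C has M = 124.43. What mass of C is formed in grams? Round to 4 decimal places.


Find moles of each reactant; the smaller value is the limiting reagent in a 1:1:1 reaction, so moles_C equals moles of the limiter.
n_A = mass_A / M_A = 26.07 / 61.67 = 0.422734 mol
n_B = mass_B / M_B = 47.52 / 62.76 = 0.75717 mol
Limiting reagent: A (smaller), n_limiting = 0.422734 mol
mass_C = n_limiting * M_C = 0.422734 * 124.43
mass_C = 52.60079162 g, rounded to 4 dp:

52.6008 g


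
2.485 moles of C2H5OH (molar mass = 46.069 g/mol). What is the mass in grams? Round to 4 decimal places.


mass = n * M
mass = 2.485 * 46.069
mass = 114.481465 g, rounded to 4 dp:

114.4815 g


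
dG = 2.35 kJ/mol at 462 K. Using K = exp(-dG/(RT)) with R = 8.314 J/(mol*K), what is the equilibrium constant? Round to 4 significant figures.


dG is in kJ/mol; multiply by 1000 to match R in J/(mol*K).
RT = 8.314 * 462 = 3841.068 J/mol
exponent = -dG*1000 / (RT) = -(2.35*1000) / 3841.068 = -0.61180901
K = exp(-0.61180901)
K = 0.54236883, rounded to 4 significant figures:

0.5424


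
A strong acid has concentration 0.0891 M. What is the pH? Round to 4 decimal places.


A strong acid dissociates completely, so [H+] equals the given concentration.
pH = -log10([H+]) = -log10(0.0891)
pH = 1.0501223, rounded to 4 dp:

1.0501


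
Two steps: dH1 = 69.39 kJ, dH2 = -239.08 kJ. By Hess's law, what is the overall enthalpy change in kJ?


Hess's law: enthalpy is a state function, so add the step enthalpies.
dH_total = dH1 + dH2 = 69.39 + (-239.08)
dH_total = -169.69 kJ:

-169.69 kJ


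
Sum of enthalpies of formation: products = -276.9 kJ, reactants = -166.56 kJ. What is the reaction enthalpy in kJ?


dH_rxn = sum(dH_f products) - sum(dH_f reactants)
dH_rxn = -276.9 - (-166.56)
dH_rxn = -110.34 kJ:

-110.34 kJ


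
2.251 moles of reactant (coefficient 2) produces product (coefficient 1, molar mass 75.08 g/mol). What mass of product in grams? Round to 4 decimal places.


Use the coefficient ratio to convert reactant moles to product moles, then multiply by the product's molar mass.
moles_P = moles_R * (coeff_P / coeff_R) = 2.251 * (1/2) = 1.1255
mass_P = moles_P * M_P = 1.1255 * 75.08
mass_P = 84.50254 g, rounded to 4 dp:

84.5025 g


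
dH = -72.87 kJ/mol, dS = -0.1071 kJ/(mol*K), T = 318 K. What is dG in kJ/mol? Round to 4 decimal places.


Gibbs: dG = dH - T*dS (consistent units, dS already in kJ/(mol*K)).
T*dS = 318 * -0.1071 = -34.0578
dG = -72.87 - (-34.0578)
dG = -38.8122 kJ/mol, rounded to 4 dp:

-38.8122 kJ/mol


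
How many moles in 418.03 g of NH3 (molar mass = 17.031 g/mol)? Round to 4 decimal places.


n = mass / M
n = 418.03 / 17.031
n = 24.54524103 mol, rounded to 4 dp:

24.5452 mol


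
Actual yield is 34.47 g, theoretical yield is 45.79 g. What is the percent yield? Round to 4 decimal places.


% yield = 100 * actual / theoretical
% yield = 100 * 34.47 / 45.79
% yield = 75.27844508 %, rounded to 4 dp:

75.2784 %


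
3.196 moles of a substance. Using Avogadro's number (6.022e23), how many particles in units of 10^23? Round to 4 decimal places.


N = n * NA, then divide by 1e23 for the requested units.
N / 1e23 = n * 6.022
N / 1e23 = 3.196 * 6.022
N / 1e23 = 19.246312, rounded to 4 dp:

19.2463


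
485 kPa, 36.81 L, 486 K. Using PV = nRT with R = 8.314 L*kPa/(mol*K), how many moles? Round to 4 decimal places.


PV = nRT, solve for n = PV / (RT).
PV = 485 * 36.81 = 17852.85
RT = 8.314 * 486 = 4040.604
n = 17852.85 / 4040.604
n = 4.41836171 mol, rounded to 4 dp:

4.4184 mol


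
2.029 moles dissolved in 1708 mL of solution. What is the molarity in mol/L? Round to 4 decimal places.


Convert volume to liters: V_L = V_mL / 1000.
V_L = 1708 / 1000 = 1.708 L
M = n / V_L = 2.029 / 1.708
M = 1.18793911 mol/L, rounded to 4 dp:

1.1879 mol/L


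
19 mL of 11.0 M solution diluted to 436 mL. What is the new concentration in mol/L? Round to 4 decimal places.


Dilution: M1*V1 = M2*V2, solve for M2.
M2 = M1*V1 / V2
M2 = 11.0 * 19 / 436
M2 = 209.0 / 436
M2 = 0.4793578 mol/L, rounded to 4 dp:

0.4794 mol/L


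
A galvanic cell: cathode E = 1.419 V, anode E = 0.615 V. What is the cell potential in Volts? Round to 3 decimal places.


Standard cell potential: E_cell = E_cathode - E_anode.
E_cell = 1.419 - (0.615)
E_cell = 0.804 V, rounded to 3 dp:

0.804 V


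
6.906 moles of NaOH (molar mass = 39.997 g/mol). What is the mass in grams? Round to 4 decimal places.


mass = n * M
mass = 6.906 * 39.997
mass = 276.219282 g, rounded to 4 dp:

276.2193 g


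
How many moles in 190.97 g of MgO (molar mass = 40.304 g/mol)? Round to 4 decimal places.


n = mass / M
n = 190.97 / 40.304
n = 4.73823938 mol, rounded to 4 dp:

4.7382 mol


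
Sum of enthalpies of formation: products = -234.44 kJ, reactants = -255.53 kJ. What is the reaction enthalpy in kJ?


dH_rxn = sum(dH_f products) - sum(dH_f reactants)
dH_rxn = -234.44 - (-255.53)
dH_rxn = 21.09 kJ:

21.09 kJ


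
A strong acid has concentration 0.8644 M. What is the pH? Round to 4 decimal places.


A strong acid dissociates completely, so [H+] equals the given concentration.
pH = -log10([H+]) = -log10(0.8644)
pH = 0.06328524, rounded to 4 dp:

0.0633


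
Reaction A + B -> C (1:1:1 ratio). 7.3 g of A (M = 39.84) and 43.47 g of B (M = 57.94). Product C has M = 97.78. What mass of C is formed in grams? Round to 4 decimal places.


Find moles of each reactant; the smaller value is the limiting reagent in a 1:1:1 reaction, so moles_C equals moles of the limiter.
n_A = mass_A / M_A = 7.3 / 39.84 = 0.183233 mol
n_B = mass_B / M_B = 43.47 / 57.94 = 0.750259 mol
Limiting reagent: A (smaller), n_limiting = 0.183233 mol
mass_C = n_limiting * M_C = 0.183233 * 97.78
mass_C = 17.91652274 g, rounded to 4 dp:

17.9165 g


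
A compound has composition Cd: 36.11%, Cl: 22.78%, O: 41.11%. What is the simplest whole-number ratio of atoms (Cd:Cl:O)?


Assume 100 g of compound, divide each mass% by atomic mass to get moles, then normalize by the smallest to get a raw atom ratio.
Moles per 100 g: Cd: 36.11/112.414 = 0.3212, Cl: 22.78/35.453 = 0.6425, O: 41.11/15.999 = 2.5695
Raw ratio (divide by min = 0.3212): Cd: 1.0, Cl: 2.0, O: 7.999
Multiply by 1 to clear fractions: Cd: 1.0 ~= 1, Cl: 2.0 ~= 2, O: 7.999 ~= 8
Reduce by GCD to get the simplest whole-number ratio:

1:2:8


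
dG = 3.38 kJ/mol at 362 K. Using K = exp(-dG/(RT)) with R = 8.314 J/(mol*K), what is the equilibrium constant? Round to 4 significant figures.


dG is in kJ/mol; multiply by 1000 to match R in J/(mol*K).
RT = 8.314 * 362 = 3009.668 J/mol
exponent = -dG*1000 / (RT) = -(3.38*1000) / 3009.668 = -1.12304746
K = exp(-1.12304746)
K = 0.32528698, rounded to 4 significant figures:

0.3253


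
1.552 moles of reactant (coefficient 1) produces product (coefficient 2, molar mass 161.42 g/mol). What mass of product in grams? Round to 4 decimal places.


Use the coefficient ratio to convert reactant moles to product moles, then multiply by the product's molar mass.
moles_P = moles_R * (coeff_P / coeff_R) = 1.552 * (2/1) = 3.104
mass_P = moles_P * M_P = 3.104 * 161.42
mass_P = 501.04768 g, rounded to 4 dp:

501.0477 g


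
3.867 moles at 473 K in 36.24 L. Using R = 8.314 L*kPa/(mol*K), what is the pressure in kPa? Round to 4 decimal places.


PV = nRT, solve for P = nRT / V.
nRT = 3.867 * 8.314 * 473 = 15207.0626
P = 15207.0626 / 36.24
P = 419.62093267 kPa, rounded to 4 dp:

419.6209 kPa


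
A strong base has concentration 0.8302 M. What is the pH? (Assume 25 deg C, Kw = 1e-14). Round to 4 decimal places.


A strong base dissociates completely, so [OH-] equals the given concentration.
pOH = -log10([OH-]) = -log10(0.8302) = 0.080817
pH = 14 - pOH = 14 - 0.080817
pH = 13.919183, rounded to 4 dp:

13.9192


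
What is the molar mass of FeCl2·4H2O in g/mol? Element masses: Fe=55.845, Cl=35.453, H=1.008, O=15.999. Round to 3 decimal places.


M = sum(count * atomic_mass) over atoms.
M = 1*55.845 + 2*35.453 + 8*1.008 + 4*15.999
M = 55.845 + 70.906 + 8.064 + 63.996
M = 198.811 g/mol, rounded to 3 dp:

198.811 g/mol


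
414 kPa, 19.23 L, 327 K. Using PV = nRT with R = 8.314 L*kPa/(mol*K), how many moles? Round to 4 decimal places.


PV = nRT, solve for n = PV / (RT).
PV = 414 * 19.23 = 7961.22
RT = 8.314 * 327 = 2718.678
n = 7961.22 / 2718.678
n = 2.92834238 mol, rounded to 4 dp:

2.9283 mol


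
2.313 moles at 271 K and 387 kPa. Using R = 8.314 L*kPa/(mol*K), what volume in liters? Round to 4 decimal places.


PV = nRT, solve for V = nRT / P.
nRT = 2.313 * 8.314 * 271 = 5211.4064
V = 5211.4064 / 387
V = 13.46616641 L, rounded to 4 dp:

13.4662 L


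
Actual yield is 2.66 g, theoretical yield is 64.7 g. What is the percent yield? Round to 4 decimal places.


% yield = 100 * actual / theoretical
% yield = 100 * 2.66 / 64.7
% yield = 4.11128284 %, rounded to 4 dp:

4.1113 %


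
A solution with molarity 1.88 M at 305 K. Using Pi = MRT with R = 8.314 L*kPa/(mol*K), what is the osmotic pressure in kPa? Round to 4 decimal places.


Osmotic pressure (van't Hoff): Pi = M*R*T.
RT = 8.314 * 305 = 2535.77
Pi = 1.88 * 2535.77
Pi = 4767.2476 kPa, rounded to 4 dp:

4767.2476 kPa


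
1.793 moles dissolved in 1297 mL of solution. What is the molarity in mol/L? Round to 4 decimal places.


Convert volume to liters: V_L = V_mL / 1000.
V_L = 1297 / 1000 = 1.297 L
M = n / V_L = 1.793 / 1.297
M = 1.38242097 mol/L, rounded to 4 dp:

1.3824 mol/L


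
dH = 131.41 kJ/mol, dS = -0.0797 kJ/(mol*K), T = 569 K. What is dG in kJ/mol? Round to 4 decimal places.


Gibbs: dG = dH - T*dS (consistent units, dS already in kJ/(mol*K)).
T*dS = 569 * -0.0797 = -45.3493
dG = 131.41 - (-45.3493)
dG = 176.7593 kJ/mol, rounded to 4 dp:

176.7593 kJ/mol


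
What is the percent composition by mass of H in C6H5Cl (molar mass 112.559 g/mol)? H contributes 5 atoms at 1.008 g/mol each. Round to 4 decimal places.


pct = 100 * (n_elem * M_elem) / M_total
mass_contribution = 5 * 1.008 = 5.04 g/mol
pct = 100 * 5.04 / 112.559
pct = 4.47765172 %, rounded to 4 dp:

4.4777 %


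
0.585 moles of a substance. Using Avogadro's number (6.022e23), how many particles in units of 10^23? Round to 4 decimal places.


N = n * NA, then divide by 1e23 for the requested units.
N / 1e23 = n * 6.022
N / 1e23 = 0.585 * 6.022
N / 1e23 = 3.52287, rounded to 4 dp:

3.5229


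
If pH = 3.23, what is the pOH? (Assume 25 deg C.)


At 25 deg C, pH + pOH = 14.
pOH = 14 - pH = 14 - 3.23
pOH = 10.77:

10.77


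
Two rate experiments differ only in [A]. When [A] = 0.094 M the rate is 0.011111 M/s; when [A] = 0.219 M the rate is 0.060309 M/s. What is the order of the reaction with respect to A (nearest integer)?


Rate is proportional to [A]^n, so rate2/rate1 = ([A]2/[A]1)^n. Take logs to solve for n.
rate2/rate1 = 0.060309 / 0.011111 = 5.4279
[A]2/[A]1 = 0.219 / 0.094 = 2.3298
n = ln(5.4279) / ln(2.3298) = 2.0
Nearest integer order:

2
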